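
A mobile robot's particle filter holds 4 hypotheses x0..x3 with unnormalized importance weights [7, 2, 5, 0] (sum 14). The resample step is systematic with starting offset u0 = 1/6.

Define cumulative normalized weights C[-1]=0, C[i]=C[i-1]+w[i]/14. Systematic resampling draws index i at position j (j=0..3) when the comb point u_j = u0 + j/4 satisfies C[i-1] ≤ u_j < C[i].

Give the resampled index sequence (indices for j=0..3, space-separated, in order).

0 0 2 2

C = [1/2, 9/14, 1, 1]
j=0: u_0=1/6 ∈ [0, 1/2) → index 0
j=1: u_1=5/12 ∈ [0, 1/2) → index 0
j=2: u_2=2/3 ∈ [9/14, 1) → index 2
j=3: u_3=11/12 ∈ [9/14, 1) → index 2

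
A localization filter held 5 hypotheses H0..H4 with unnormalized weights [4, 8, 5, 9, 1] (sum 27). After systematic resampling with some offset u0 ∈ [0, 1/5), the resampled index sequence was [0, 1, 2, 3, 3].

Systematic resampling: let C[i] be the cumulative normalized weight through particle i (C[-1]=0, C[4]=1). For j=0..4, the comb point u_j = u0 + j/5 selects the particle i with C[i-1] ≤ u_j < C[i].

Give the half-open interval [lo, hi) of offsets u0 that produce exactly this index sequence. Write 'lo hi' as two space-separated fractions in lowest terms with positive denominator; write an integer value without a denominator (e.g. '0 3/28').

C = [4/27, 4/9, 17/27, 26/27, 1]
j=0 picked index 0: u0 ∈ [0, 4/27)
j=1 picked index 1: u0 ∈ [-7/135, 11/45)
j=2 picked index 2: u0 ∈ [2/45, 31/135)
j=3 picked index 3: u0 ∈ [4/135, 49/135)
j=4 picked index 3: u0 ∈ [-23/135, 22/135)
intersection: [2/45, 4/27)

2/45 4/27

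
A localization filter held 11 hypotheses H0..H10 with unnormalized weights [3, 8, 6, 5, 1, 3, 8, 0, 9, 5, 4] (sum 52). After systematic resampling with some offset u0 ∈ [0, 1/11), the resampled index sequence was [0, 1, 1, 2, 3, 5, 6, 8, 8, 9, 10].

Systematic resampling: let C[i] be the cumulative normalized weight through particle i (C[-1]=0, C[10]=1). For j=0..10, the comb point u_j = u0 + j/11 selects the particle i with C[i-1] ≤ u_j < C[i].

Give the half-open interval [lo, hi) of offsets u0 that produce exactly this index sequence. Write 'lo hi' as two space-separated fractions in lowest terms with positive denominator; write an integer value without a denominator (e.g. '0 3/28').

5/286 17/572

C = [3/52, 11/52, 17/52, 11/26, 23/52, 1/2, 17/26, 17/26, 43/52, 12/13, 1]
j=0 picked index 0: u0 ∈ [0, 3/52)
j=1 picked index 1: u0 ∈ [-19/572, 69/572)
j=2 picked index 1: u0 ∈ [-71/572, 17/572)
j=3 picked index 2: u0 ∈ [-35/572, 31/572)
j=4 picked index 3: u0 ∈ [-21/572, 17/286)
j=5 picked index 5: u0 ∈ [-7/572, 1/22)
j=6 picked index 6: u0 ∈ [-1/22, 31/286)
j=7 picked index 8: u0 ∈ [5/286, 109/572)
j=8 picked index 8: u0 ∈ [-21/286, 57/572)
j=9 picked index 9: u0 ∈ [5/572, 15/143)
j=10 picked index 10: u0 ∈ [2/143, 1/11)
intersection: [5/286, 17/572)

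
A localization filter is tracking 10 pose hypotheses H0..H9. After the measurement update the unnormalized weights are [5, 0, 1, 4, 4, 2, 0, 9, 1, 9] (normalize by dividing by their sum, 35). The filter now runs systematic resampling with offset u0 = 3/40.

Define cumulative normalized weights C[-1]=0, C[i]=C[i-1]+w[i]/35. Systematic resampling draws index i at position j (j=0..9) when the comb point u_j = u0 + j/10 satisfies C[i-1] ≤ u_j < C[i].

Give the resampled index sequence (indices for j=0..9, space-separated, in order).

0 3 3 4 7 7 7 9 9 9

C = [1/7, 1/7, 6/35, 2/7, 2/5, 16/35, 16/35, 5/7, 26/35, 1]
j=0: u_0=3/40 ∈ [0, 1/7) → index 0
j=1: u_1=7/40 ∈ [6/35, 2/7) → index 3
j=2: u_2=11/40 ∈ [6/35, 2/7) → index 3
j=3: u_3=3/8 ∈ [2/7, 2/5) → index 4
j=4: u_4=19/40 ∈ [16/35, 5/7) → index 7
j=5: u_5=23/40 ∈ [16/35, 5/7) → index 7
j=6: u_6=27/40 ∈ [16/35, 5/7) → index 7
j=7: u_7=31/40 ∈ [26/35, 1) → index 9
j=8: u_8=7/8 ∈ [26/35, 1) → index 9
j=9: u_9=39/40 ∈ [26/35, 1) → index 9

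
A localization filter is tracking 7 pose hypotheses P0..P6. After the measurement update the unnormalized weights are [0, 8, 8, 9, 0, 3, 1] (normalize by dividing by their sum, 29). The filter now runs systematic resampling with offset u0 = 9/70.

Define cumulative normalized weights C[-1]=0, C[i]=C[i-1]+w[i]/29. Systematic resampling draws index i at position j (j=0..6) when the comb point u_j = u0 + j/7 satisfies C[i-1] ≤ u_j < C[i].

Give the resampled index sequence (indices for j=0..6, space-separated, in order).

C = [0, 8/29, 16/29, 25/29, 25/29, 28/29, 1]
j=0: u_0=9/70 ∈ [0, 8/29) → index 1
j=1: u_1=19/70 ∈ [0, 8/29) → index 1
j=2: u_2=29/70 ∈ [8/29, 16/29) → index 2
j=3: u_3=39/70 ∈ [16/29, 25/29) → index 3
j=4: u_4=7/10 ∈ [16/29, 25/29) → index 3
j=5: u_5=59/70 ∈ [16/29, 25/29) → index 3
j=6: u_6=69/70 ∈ [28/29, 1) → index 6

1 1 2 3 3 3 6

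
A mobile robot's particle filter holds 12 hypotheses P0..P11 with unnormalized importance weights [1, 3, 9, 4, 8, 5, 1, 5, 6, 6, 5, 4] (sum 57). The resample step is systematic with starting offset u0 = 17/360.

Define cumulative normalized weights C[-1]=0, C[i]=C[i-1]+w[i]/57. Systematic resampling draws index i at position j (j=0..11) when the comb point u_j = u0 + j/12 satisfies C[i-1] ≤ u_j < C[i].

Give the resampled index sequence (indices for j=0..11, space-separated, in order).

C = [1/57, 4/57, 13/57, 17/57, 25/57, 10/19, 31/57, 12/19, 14/19, 16/19, 53/57, 1]
j=0: u_0=17/360 ∈ [1/57, 4/57) → index 1
j=1: u_1=47/360 ∈ [4/57, 13/57) → index 2
j=2: u_2=77/360 ∈ [4/57, 13/57) → index 2
j=3: u_3=107/360 ∈ [13/57, 17/57) → index 3
j=4: u_4=137/360 ∈ [17/57, 25/57) → index 4
j=5: u_5=167/360 ∈ [25/57, 10/19) → index 5
j=6: u_6=197/360 ∈ [31/57, 12/19) → index 7
j=7: u_7=227/360 ∈ [31/57, 12/19) → index 7
j=8: u_8=257/360 ∈ [12/19, 14/19) → index 8
j=9: u_9=287/360 ∈ [14/19, 16/19) → index 9
j=10: u_10=317/360 ∈ [16/19, 53/57) → index 10
j=11: u_11=347/360 ∈ [53/57, 1) → index 11

1 2 2 3 4 5 7 7 8 9 10 11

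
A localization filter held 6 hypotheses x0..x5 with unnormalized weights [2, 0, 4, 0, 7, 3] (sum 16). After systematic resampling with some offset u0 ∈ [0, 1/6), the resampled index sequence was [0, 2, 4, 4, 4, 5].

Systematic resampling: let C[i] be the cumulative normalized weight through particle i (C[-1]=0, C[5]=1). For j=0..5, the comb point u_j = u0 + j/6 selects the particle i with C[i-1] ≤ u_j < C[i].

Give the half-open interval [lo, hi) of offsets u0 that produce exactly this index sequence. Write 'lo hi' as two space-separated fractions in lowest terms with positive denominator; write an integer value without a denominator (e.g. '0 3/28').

C = [1/8, 1/8, 3/8, 3/8, 13/16, 1]
j=0 picked index 0: u0 ∈ [0, 1/8)
j=1 picked index 2: u0 ∈ [-1/24, 5/24)
j=2 picked index 4: u0 ∈ [1/24, 23/48)
j=3 picked index 4: u0 ∈ [-1/8, 5/16)
j=4 picked index 4: u0 ∈ [-7/24, 7/48)
j=5 picked index 5: u0 ∈ [-1/48, 1/6)
intersection: [1/24, 1/8)

1/24 1/8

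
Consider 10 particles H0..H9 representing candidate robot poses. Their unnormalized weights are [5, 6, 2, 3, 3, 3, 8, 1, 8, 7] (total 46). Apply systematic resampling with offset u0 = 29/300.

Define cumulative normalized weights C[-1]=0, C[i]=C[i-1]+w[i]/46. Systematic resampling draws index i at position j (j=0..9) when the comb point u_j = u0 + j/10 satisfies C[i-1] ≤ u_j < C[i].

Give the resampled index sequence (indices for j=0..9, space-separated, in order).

C = [5/46, 11/46, 13/46, 8/23, 19/46, 11/23, 15/23, 31/46, 39/46, 1]
j=0: u_0=29/300 ∈ [0, 5/46) → index 0
j=1: u_1=59/300 ∈ [5/46, 11/46) → index 1
j=2: u_2=89/300 ∈ [13/46, 8/23) → index 3
j=3: u_3=119/300 ∈ [8/23, 19/46) → index 4
j=4: u_4=149/300 ∈ [11/23, 15/23) → index 6
j=5: u_5=179/300 ∈ [11/23, 15/23) → index 6
j=6: u_6=209/300 ∈ [31/46, 39/46) → index 8
j=7: u_7=239/300 ∈ [31/46, 39/46) → index 8
j=8: u_8=269/300 ∈ [39/46, 1) → index 9
j=9: u_9=299/300 ∈ [39/46, 1) → index 9

0 1 3 4 6 6 8 8 9 9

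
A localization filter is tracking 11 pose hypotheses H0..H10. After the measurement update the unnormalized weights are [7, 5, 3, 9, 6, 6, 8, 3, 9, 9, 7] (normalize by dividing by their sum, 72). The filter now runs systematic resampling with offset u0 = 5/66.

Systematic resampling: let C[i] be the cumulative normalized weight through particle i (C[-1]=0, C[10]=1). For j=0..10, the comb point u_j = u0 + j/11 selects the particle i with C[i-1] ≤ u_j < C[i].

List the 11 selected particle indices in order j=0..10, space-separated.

0 2 3 4 5 6 7 8 9 9 10

C = [7/72, 1/6, 5/24, 1/3, 5/12, 1/2, 11/18, 47/72, 7/9, 65/72, 1]
j=0: u_0=5/66 ∈ [0, 7/72) → index 0
j=1: u_1=1/6 ∈ [1/6, 5/24) → index 2
j=2: u_2=17/66 ∈ [5/24, 1/3) → index 3
j=3: u_3=23/66 ∈ [1/3, 5/12) → index 4
j=4: u_4=29/66 ∈ [5/12, 1/2) → index 5
j=5: u_5=35/66 ∈ [1/2, 11/18) → index 6
j=6: u_6=41/66 ∈ [11/18, 47/72) → index 7
j=7: u_7=47/66 ∈ [47/72, 7/9) → index 8
j=8: u_8=53/66 ∈ [7/9, 65/72) → index 9
j=9: u_9=59/66 ∈ [7/9, 65/72) → index 9
j=10: u_10=65/66 ∈ [65/72, 1) → index 10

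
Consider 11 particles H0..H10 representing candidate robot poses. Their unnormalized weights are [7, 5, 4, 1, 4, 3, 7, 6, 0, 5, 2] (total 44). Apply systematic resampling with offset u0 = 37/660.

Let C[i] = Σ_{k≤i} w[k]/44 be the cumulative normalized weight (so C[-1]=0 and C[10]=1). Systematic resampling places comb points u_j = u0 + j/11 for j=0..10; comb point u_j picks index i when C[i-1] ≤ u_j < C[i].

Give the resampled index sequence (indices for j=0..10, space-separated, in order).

0 0 1 2 4 5 6 6 7 9 10

C = [7/44, 3/11, 4/11, 17/44, 21/44, 6/11, 31/44, 37/44, 37/44, 21/22, 1]
j=0: u_0=37/660 ∈ [0, 7/44) → index 0
j=1: u_1=97/660 ∈ [0, 7/44) → index 0
j=2: u_2=157/660 ∈ [7/44, 3/11) → index 1
j=3: u_3=217/660 ∈ [3/11, 4/11) → index 2
j=4: u_4=277/660 ∈ [17/44, 21/44) → index 4
j=5: u_5=337/660 ∈ [21/44, 6/11) → index 5
j=6: u_6=397/660 ∈ [6/11, 31/44) → index 6
j=7: u_7=457/660 ∈ [6/11, 31/44) → index 6
j=8: u_8=47/60 ∈ [31/44, 37/44) → index 7
j=9: u_9=577/660 ∈ [37/44, 21/22) → index 9
j=10: u_10=637/660 ∈ [21/22, 1) → index 10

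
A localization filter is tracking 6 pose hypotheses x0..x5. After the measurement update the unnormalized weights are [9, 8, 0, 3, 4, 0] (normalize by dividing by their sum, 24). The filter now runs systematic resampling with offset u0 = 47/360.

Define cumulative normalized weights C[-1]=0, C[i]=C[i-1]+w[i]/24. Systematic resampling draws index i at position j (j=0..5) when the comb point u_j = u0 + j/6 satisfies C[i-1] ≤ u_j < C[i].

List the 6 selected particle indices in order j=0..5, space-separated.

0 0 1 1 3 4

C = [3/8, 17/24, 17/24, 5/6, 1, 1]
j=0: u_0=47/360 ∈ [0, 3/8) → index 0
j=1: u_1=107/360 ∈ [0, 3/8) → index 0
j=2: u_2=167/360 ∈ [3/8, 17/24) → index 1
j=3: u_3=227/360 ∈ [3/8, 17/24) → index 1
j=4: u_4=287/360 ∈ [17/24, 5/6) → index 3
j=5: u_5=347/360 ∈ [5/6, 1) → index 4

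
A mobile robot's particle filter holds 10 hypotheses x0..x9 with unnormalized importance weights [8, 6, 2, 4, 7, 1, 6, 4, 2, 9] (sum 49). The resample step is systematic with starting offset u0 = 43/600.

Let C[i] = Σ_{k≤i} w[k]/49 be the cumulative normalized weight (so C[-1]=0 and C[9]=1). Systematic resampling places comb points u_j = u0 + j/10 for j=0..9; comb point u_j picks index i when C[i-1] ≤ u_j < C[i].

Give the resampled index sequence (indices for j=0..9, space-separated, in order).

0 1 1 3 4 6 6 7 9 9

C = [8/49, 2/7, 16/49, 20/49, 27/49, 4/7, 34/49, 38/49, 40/49, 1]
j=0: u_0=43/600 ∈ [0, 8/49) → index 0
j=1: u_1=103/600 ∈ [8/49, 2/7) → index 1
j=2: u_2=163/600 ∈ [8/49, 2/7) → index 1
j=3: u_3=223/600 ∈ [16/49, 20/49) → index 3
j=4: u_4=283/600 ∈ [20/49, 27/49) → index 4
j=5: u_5=343/600 ∈ [4/7, 34/49) → index 6
j=6: u_6=403/600 ∈ [4/7, 34/49) → index 6
j=7: u_7=463/600 ∈ [34/49, 38/49) → index 7
j=8: u_8=523/600 ∈ [40/49, 1) → index 9
j=9: u_9=583/600 ∈ [40/49, 1) → index 9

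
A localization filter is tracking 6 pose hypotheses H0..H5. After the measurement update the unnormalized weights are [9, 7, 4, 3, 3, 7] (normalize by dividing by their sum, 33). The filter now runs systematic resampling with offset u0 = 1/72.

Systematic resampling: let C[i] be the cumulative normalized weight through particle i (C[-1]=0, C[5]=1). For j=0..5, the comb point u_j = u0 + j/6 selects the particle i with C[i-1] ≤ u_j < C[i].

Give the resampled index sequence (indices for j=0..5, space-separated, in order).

0 0 1 2 3 5

C = [3/11, 16/33, 20/33, 23/33, 26/33, 1]
j=0: u_0=1/72 ∈ [0, 3/11) → index 0
j=1: u_1=13/72 ∈ [0, 3/11) → index 0
j=2: u_2=25/72 ∈ [3/11, 16/33) → index 1
j=3: u_3=37/72 ∈ [16/33, 20/33) → index 2
j=4: u_4=49/72 ∈ [20/33, 23/33) → index 3
j=5: u_5=61/72 ∈ [26/33, 1) → index 5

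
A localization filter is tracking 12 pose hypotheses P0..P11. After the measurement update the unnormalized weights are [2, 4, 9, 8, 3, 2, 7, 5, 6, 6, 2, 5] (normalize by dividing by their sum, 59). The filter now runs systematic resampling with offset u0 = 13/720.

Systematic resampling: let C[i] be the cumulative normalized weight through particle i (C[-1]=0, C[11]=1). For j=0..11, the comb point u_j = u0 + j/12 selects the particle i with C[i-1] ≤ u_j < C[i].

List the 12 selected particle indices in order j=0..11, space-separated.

0 1 2 3 3 4 6 7 8 8 9 11

C = [2/59, 6/59, 15/59, 23/59, 26/59, 28/59, 35/59, 40/59, 46/59, 52/59, 54/59, 1]
j=0: u_0=13/720 ∈ [0, 2/59) → index 0
j=1: u_1=73/720 ∈ [2/59, 6/59) → index 1
j=2: u_2=133/720 ∈ [6/59, 15/59) → index 2
j=3: u_3=193/720 ∈ [15/59, 23/59) → index 3
j=4: u_4=253/720 ∈ [15/59, 23/59) → index 3
j=5: u_5=313/720 ∈ [23/59, 26/59) → index 4
j=6: u_6=373/720 ∈ [28/59, 35/59) → index 6
j=7: u_7=433/720 ∈ [35/59, 40/59) → index 7
j=8: u_8=493/720 ∈ [40/59, 46/59) → index 8
j=9: u_9=553/720 ∈ [40/59, 46/59) → index 8
j=10: u_10=613/720 ∈ [46/59, 52/59) → index 9
j=11: u_11=673/720 ∈ [54/59, 1) → index 11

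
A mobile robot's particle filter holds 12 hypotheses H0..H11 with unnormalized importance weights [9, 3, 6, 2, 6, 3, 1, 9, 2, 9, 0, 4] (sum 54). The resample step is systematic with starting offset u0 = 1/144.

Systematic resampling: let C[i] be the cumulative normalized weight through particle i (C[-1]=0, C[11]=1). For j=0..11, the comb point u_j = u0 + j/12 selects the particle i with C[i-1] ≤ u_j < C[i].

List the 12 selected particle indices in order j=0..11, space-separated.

C = [1/6, 2/9, 1/3, 10/27, 13/27, 29/54, 5/9, 13/18, 41/54, 25/27, 25/27, 1]
j=0: u_0=1/144 ∈ [0, 1/6) → index 0
j=1: u_1=13/144 ∈ [0, 1/6) → index 0
j=2: u_2=25/144 ∈ [1/6, 2/9) → index 1
j=3: u_3=37/144 ∈ [2/9, 1/3) → index 2
j=4: u_4=49/144 ∈ [1/3, 10/27) → index 3
j=5: u_5=61/144 ∈ [10/27, 13/27) → index 4
j=6: u_6=73/144 ∈ [13/27, 29/54) → index 5
j=7: u_7=85/144 ∈ [5/9, 13/18) → index 7
j=8: u_8=97/144 ∈ [5/9, 13/18) → index 7
j=9: u_9=109/144 ∈ [13/18, 41/54) → index 8
j=10: u_10=121/144 ∈ [41/54, 25/27) → index 9
j=11: u_11=133/144 ∈ [41/54, 25/27) → index 9

0 0 1 2 3 4 5 7 7 8 9 9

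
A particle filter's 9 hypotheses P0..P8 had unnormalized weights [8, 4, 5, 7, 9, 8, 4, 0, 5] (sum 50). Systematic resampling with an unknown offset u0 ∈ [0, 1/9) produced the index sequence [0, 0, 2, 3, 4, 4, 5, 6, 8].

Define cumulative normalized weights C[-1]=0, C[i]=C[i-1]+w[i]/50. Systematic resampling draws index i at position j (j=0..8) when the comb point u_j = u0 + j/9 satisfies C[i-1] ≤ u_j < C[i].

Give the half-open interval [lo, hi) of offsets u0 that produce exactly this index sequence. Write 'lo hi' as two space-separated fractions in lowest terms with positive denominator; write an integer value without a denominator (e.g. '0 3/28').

19/450 11/225

C = [4/25, 6/25, 17/50, 12/25, 33/50, 41/50, 9/10, 9/10, 1]
j=0 picked index 0: u0 ∈ [0, 4/25)
j=1 picked index 0: u0 ∈ [-1/9, 11/225)
j=2 picked index 2: u0 ∈ [4/225, 53/450)
j=3 picked index 3: u0 ∈ [1/150, 11/75)
j=4 picked index 4: u0 ∈ [8/225, 97/450)
j=5 picked index 4: u0 ∈ [-17/225, 47/450)
j=6 picked index 5: u0 ∈ [-1/150, 23/150)
j=7 picked index 6: u0 ∈ [19/450, 11/90)
j=8 picked index 8: u0 ∈ [1/90, 1/9)
intersection: [19/450, 11/225)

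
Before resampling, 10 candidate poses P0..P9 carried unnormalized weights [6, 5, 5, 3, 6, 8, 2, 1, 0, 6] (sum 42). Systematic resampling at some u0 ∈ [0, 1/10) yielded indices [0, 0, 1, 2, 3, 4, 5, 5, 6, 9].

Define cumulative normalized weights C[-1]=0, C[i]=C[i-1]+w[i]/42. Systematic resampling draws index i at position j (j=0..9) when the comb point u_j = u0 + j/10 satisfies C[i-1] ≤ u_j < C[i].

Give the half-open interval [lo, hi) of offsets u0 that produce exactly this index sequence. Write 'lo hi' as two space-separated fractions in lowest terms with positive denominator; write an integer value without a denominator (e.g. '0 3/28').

C = [1/7, 11/42, 8/21, 19/42, 25/42, 11/14, 5/6, 6/7, 6/7, 1]
j=0 picked index 0: u0 ∈ [0, 1/7)
j=1 picked index 0: u0 ∈ [-1/10, 3/70)
j=2 picked index 1: u0 ∈ [-2/35, 13/210)
j=3 picked index 2: u0 ∈ [-4/105, 17/210)
j=4 picked index 3: u0 ∈ [-2/105, 11/210)
j=5 picked index 4: u0 ∈ [-1/21, 2/21)
j=6 picked index 5: u0 ∈ [-1/210, 13/70)
j=7 picked index 5: u0 ∈ [-11/105, 3/35)
j=8 picked index 6: u0 ∈ [-1/70, 1/30)
j=9 picked index 9: u0 ∈ [-3/70, 1/10)
intersection: [0, 1/30)

0 1/30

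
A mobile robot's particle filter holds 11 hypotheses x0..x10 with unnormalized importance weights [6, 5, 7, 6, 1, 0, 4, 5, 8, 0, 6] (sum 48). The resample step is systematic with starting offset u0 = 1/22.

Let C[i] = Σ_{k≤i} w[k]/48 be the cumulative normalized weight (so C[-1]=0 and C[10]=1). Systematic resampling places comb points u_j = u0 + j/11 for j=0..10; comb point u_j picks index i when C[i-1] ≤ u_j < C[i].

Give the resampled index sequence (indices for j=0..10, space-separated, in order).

0 1 1 2 3 4 6 7 8 8 10

C = [1/8, 11/48, 3/8, 1/2, 25/48, 25/48, 29/48, 17/24, 7/8, 7/8, 1]
j=0: u_0=1/22 ∈ [0, 1/8) → index 0
j=1: u_1=3/22 ∈ [1/8, 11/48) → index 1
j=2: u_2=5/22 ∈ [1/8, 11/48) → index 1
j=3: u_3=7/22 ∈ [11/48, 3/8) → index 2
j=4: u_4=9/22 ∈ [3/8, 1/2) → index 3
j=5: u_5=1/2 ∈ [1/2, 25/48) → index 4
j=6: u_6=13/22 ∈ [25/48, 29/48) → index 6
j=7: u_7=15/22 ∈ [29/48, 17/24) → index 7
j=8: u_8=17/22 ∈ [17/24, 7/8) → index 8
j=9: u_9=19/22 ∈ [17/24, 7/8) → index 8
j=10: u_10=21/22 ∈ [7/8, 1) → index 10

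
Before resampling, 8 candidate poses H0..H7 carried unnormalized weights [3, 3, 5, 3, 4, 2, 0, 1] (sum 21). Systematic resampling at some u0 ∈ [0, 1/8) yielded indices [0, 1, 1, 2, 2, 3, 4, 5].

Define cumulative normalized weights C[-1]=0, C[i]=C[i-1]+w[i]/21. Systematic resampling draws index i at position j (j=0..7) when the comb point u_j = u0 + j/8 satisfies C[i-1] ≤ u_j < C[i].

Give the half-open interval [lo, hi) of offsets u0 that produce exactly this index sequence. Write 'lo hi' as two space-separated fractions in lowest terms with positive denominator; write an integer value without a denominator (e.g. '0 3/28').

1/56 1/42

C = [1/7, 2/7, 11/21, 2/3, 6/7, 20/21, 20/21, 1]
j=0 picked index 0: u0 ∈ [0, 1/7)
j=1 picked index 1: u0 ∈ [1/56, 9/56)
j=2 picked index 1: u0 ∈ [-3/28, 1/28)
j=3 picked index 2: u0 ∈ [-5/56, 25/168)
j=4 picked index 2: u0 ∈ [-3/14, 1/42)
j=5 picked index 3: u0 ∈ [-17/168, 1/24)
j=6 picked index 4: u0 ∈ [-1/12, 3/28)
j=7 picked index 5: u0 ∈ [-1/56, 13/168)
intersection: [1/56, 1/42)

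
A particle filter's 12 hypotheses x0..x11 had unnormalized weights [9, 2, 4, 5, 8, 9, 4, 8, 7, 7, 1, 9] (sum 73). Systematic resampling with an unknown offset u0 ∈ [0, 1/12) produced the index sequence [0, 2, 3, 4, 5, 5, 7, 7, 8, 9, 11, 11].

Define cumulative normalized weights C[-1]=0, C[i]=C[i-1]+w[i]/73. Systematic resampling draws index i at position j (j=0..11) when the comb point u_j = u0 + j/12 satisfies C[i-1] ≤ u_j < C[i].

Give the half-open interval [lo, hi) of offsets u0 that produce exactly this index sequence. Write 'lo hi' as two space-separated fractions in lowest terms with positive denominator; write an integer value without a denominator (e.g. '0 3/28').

59/876 1/12

C = [9/73, 11/73, 15/73, 20/73, 28/73, 37/73, 41/73, 49/73, 56/73, 63/73, 64/73, 1]
j=0 picked index 0: u0 ∈ [0, 9/73)
j=1 picked index 2: u0 ∈ [59/876, 107/876)
j=2 picked index 3: u0 ∈ [17/438, 47/438)
j=3 picked index 4: u0 ∈ [7/292, 39/292)
j=4 picked index 5: u0 ∈ [11/219, 38/219)
j=5 picked index 5: u0 ∈ [-29/876, 79/876)
j=6 picked index 7: u0 ∈ [9/146, 25/146)
j=7 picked index 7: u0 ∈ [-19/876, 77/876)
j=8 picked index 8: u0 ∈ [1/219, 22/219)
j=9 picked index 9: u0 ∈ [5/292, 33/292)
j=10 picked index 11: u0 ∈ [19/438, 1/6)
j=11 picked index 11: u0 ∈ [-35/876, 1/12)
intersection: [59/876, 1/12)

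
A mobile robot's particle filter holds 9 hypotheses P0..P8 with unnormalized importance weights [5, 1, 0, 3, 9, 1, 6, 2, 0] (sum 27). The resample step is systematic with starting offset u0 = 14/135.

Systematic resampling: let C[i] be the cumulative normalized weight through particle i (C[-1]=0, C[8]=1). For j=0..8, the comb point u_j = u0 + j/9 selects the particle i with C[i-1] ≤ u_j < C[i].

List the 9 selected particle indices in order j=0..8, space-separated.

C = [5/27, 2/9, 2/9, 1/3, 2/3, 19/27, 25/27, 1, 1]
j=0: u_0=14/135 ∈ [0, 5/27) → index 0
j=1: u_1=29/135 ∈ [5/27, 2/9) → index 1
j=2: u_2=44/135 ∈ [2/9, 1/3) → index 3
j=3: u_3=59/135 ∈ [1/3, 2/3) → index 4
j=4: u_4=74/135 ∈ [1/3, 2/3) → index 4
j=5: u_5=89/135 ∈ [1/3, 2/3) → index 4
j=6: u_6=104/135 ∈ [19/27, 25/27) → index 6
j=7: u_7=119/135 ∈ [19/27, 25/27) → index 6
j=8: u_8=134/135 ∈ [25/27, 1) → index 7

0 1 3 4 4 4 6 6 7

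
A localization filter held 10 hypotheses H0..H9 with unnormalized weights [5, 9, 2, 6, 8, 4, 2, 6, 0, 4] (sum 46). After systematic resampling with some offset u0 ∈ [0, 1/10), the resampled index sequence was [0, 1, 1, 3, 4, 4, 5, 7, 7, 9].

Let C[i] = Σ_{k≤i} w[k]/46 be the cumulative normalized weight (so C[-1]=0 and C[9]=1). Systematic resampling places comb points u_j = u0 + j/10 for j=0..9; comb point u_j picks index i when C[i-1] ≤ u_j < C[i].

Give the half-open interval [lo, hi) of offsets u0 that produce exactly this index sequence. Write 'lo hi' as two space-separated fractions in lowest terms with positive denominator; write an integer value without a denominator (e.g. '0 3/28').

19/230 1/10

C = [5/46, 7/23, 8/23, 11/23, 15/23, 17/23, 18/23, 21/23, 21/23, 1]
j=0 picked index 0: u0 ∈ [0, 5/46)
j=1 picked index 1: u0 ∈ [1/115, 47/230)
j=2 picked index 1: u0 ∈ [-21/230, 12/115)
j=3 picked index 3: u0 ∈ [11/230, 41/230)
j=4 picked index 4: u0 ∈ [9/115, 29/115)
j=5 picked index 4: u0 ∈ [-1/46, 7/46)
j=6 picked index 5: u0 ∈ [6/115, 16/115)
j=7 picked index 7: u0 ∈ [19/230, 49/230)
j=8 picked index 7: u0 ∈ [-2/115, 13/115)
j=9 picked index 9: u0 ∈ [3/230, 1/10)
intersection: [19/230, 1/10)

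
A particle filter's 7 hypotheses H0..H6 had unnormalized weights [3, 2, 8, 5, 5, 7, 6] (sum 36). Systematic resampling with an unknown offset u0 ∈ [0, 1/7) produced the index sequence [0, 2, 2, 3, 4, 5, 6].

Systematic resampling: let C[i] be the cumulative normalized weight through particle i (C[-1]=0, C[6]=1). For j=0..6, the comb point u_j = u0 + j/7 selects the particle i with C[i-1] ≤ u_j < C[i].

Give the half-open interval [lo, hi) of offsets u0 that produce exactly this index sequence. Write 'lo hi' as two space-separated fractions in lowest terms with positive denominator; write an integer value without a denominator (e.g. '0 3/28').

C = [1/12, 5/36, 13/36, 1/2, 23/36, 5/6, 1]
j=0 picked index 0: u0 ∈ [0, 1/12)
j=1 picked index 2: u0 ∈ [-1/252, 55/252)
j=2 picked index 2: u0 ∈ [-37/252, 19/252)
j=3 picked index 3: u0 ∈ [-17/252, 1/14)
j=4 picked index 4: u0 ∈ [-1/14, 17/252)
j=5 picked index 5: u0 ∈ [-19/252, 5/42)
j=6 picked index 6: u0 ∈ [-1/42, 1/7)
intersection: [0, 17/252)

0 17/252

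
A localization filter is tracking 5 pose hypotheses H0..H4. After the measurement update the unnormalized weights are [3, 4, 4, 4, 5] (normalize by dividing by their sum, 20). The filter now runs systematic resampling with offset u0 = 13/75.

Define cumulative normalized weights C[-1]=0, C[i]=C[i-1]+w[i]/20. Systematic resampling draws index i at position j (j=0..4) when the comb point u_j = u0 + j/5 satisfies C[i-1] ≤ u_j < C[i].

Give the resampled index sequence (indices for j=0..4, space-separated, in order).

C = [3/20, 7/20, 11/20, 3/4, 1]
j=0: u_0=13/75 ∈ [3/20, 7/20) → index 1
j=1: u_1=28/75 ∈ [7/20, 11/20) → index 2
j=2: u_2=43/75 ∈ [11/20, 3/4) → index 3
j=3: u_3=58/75 ∈ [3/4, 1) → index 4
j=4: u_4=73/75 ∈ [3/4, 1) → index 4

1 2 3 4 4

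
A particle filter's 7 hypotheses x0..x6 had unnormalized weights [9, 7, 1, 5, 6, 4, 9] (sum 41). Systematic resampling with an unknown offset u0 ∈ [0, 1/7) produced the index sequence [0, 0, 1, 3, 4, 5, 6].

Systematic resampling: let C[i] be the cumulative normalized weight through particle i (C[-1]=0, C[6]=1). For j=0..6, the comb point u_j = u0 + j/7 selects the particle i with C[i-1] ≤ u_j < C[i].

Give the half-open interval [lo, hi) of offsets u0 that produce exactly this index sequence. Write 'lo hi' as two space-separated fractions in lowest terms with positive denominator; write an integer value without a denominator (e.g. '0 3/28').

0 19/287

C = [9/41, 16/41, 17/41, 22/41, 28/41, 32/41, 1]
j=0 picked index 0: u0 ∈ [0, 9/41)
j=1 picked index 0: u0 ∈ [-1/7, 22/287)
j=2 picked index 1: u0 ∈ [-19/287, 30/287)
j=3 picked index 3: u0 ∈ [-4/287, 31/287)
j=4 picked index 4: u0 ∈ [-10/287, 32/287)
j=5 picked index 5: u0 ∈ [-9/287, 19/287)
j=6 picked index 6: u0 ∈ [-22/287, 1/7)
intersection: [0, 19/287)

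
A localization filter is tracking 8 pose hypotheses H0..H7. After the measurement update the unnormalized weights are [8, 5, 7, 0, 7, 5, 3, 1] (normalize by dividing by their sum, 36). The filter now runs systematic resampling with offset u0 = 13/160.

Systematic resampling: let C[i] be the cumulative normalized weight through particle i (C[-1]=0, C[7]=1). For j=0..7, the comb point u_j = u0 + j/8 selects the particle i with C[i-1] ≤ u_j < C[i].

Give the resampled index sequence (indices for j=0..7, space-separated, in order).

C = [2/9, 13/36, 5/9, 5/9, 3/4, 8/9, 35/36, 1]
j=0: u_0=13/160 ∈ [0, 2/9) → index 0
j=1: u_1=33/160 ∈ [0, 2/9) → index 0
j=2: u_2=53/160 ∈ [2/9, 13/36) → index 1
j=3: u_3=73/160 ∈ [13/36, 5/9) → index 2
j=4: u_4=93/160 ∈ [5/9, 3/4) → index 4
j=5: u_5=113/160 ∈ [5/9, 3/4) → index 4
j=6: u_6=133/160 ∈ [3/4, 8/9) → index 5
j=7: u_7=153/160 ∈ [8/9, 35/36) → index 6

0 0 1 2 4 4 5 6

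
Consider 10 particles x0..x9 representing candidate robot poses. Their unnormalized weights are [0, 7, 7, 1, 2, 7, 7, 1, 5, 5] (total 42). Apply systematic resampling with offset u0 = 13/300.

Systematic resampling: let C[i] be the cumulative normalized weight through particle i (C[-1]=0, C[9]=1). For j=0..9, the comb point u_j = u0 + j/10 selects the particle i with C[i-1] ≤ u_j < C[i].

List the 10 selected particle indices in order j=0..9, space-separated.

1 1 2 3 5 5 6 7 8 9

C = [0, 1/6, 1/3, 5/14, 17/42, 4/7, 31/42, 16/21, 37/42, 1]
j=0: u_0=13/300 ∈ [0, 1/6) → index 1
j=1: u_1=43/300 ∈ [0, 1/6) → index 1
j=2: u_2=73/300 ∈ [1/6, 1/3) → index 2
j=3: u_3=103/300 ∈ [1/3, 5/14) → index 3
j=4: u_4=133/300 ∈ [17/42, 4/7) → index 5
j=5: u_5=163/300 ∈ [17/42, 4/7) → index 5
j=6: u_6=193/300 ∈ [4/7, 31/42) → index 6
j=7: u_7=223/300 ∈ [31/42, 16/21) → index 7
j=8: u_8=253/300 ∈ [16/21, 37/42) → index 8
j=9: u_9=283/300 ∈ [37/42, 1) → index 9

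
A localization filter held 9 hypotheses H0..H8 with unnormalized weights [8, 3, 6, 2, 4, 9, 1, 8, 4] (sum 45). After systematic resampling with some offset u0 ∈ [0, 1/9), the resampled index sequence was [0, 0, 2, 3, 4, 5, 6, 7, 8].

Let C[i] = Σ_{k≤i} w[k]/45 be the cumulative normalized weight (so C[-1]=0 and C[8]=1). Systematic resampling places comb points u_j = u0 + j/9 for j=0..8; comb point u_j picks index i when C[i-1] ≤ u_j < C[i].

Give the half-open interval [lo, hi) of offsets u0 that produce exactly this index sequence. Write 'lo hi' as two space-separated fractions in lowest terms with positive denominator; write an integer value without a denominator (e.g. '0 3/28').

C = [8/45, 11/45, 17/45, 19/45, 23/45, 32/45, 11/15, 41/45, 1]
j=0 picked index 0: u0 ∈ [0, 8/45)
j=1 picked index 0: u0 ∈ [-1/9, 1/15)
j=2 picked index 2: u0 ∈ [1/45, 7/45)
j=3 picked index 3: u0 ∈ [2/45, 4/45)
j=4 picked index 4: u0 ∈ [-1/45, 1/15)
j=5 picked index 5: u0 ∈ [-2/45, 7/45)
j=6 picked index 6: u0 ∈ [2/45, 1/15)
j=7 picked index 7: u0 ∈ [-2/45, 2/15)
j=8 picked index 8: u0 ∈ [1/45, 1/9)
intersection: [2/45, 1/15)

2/45 1/15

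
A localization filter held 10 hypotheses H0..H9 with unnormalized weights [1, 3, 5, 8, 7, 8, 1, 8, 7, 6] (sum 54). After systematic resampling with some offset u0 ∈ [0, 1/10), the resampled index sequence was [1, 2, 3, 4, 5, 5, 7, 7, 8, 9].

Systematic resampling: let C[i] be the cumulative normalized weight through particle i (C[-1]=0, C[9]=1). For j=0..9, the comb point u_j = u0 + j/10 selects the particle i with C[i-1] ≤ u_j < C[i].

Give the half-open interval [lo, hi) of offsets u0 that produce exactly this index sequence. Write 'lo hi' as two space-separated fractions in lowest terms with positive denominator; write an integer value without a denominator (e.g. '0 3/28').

2/45 8/135

C = [1/54, 2/27, 1/6, 17/54, 4/9, 16/27, 11/18, 41/54, 8/9, 1]
j=0 picked index 1: u0 ∈ [1/54, 2/27)
j=1 picked index 2: u0 ∈ [-7/270, 1/15)
j=2 picked index 3: u0 ∈ [-1/30, 31/270)
j=3 picked index 4: u0 ∈ [2/135, 13/90)
j=4 picked index 5: u0 ∈ [2/45, 26/135)
j=5 picked index 5: u0 ∈ [-1/18, 5/54)
j=6 picked index 7: u0 ∈ [1/90, 43/270)
j=7 picked index 7: u0 ∈ [-4/45, 8/135)
j=8 picked index 8: u0 ∈ [-11/270, 4/45)
j=9 picked index 9: u0 ∈ [-1/90, 1/10)
intersection: [2/45, 8/135)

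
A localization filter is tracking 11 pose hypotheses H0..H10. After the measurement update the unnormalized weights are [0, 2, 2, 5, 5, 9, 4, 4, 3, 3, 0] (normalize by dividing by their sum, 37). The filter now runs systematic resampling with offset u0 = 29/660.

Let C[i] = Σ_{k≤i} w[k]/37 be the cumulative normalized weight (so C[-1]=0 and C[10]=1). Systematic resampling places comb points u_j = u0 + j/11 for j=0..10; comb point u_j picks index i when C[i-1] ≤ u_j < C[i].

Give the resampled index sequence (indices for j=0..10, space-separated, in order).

C = [0, 2/37, 4/37, 9/37, 14/37, 23/37, 27/37, 31/37, 34/37, 1, 1]
j=0: u_0=29/660 ∈ [0, 2/37) → index 1
j=1: u_1=89/660 ∈ [4/37, 9/37) → index 3
j=2: u_2=149/660 ∈ [4/37, 9/37) → index 3
j=3: u_3=19/60 ∈ [9/37, 14/37) → index 4
j=4: u_4=269/660 ∈ [14/37, 23/37) → index 5
j=5: u_5=329/660 ∈ [14/37, 23/37) → index 5
j=6: u_6=389/660 ∈ [14/37, 23/37) → index 5
j=7: u_7=449/660 ∈ [23/37, 27/37) → index 6
j=8: u_8=509/660 ∈ [27/37, 31/37) → index 7
j=9: u_9=569/660 ∈ [31/37, 34/37) → index 8
j=10: u_10=629/660 ∈ [34/37, 1) → index 9

1 3 3 4 5 5 5 6 7 8 9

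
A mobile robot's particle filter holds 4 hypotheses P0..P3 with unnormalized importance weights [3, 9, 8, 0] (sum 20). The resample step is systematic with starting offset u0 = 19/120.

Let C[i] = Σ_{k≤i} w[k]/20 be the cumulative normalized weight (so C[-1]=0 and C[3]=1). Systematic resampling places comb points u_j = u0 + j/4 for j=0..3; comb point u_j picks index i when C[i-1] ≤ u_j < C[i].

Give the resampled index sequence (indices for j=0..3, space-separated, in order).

C = [3/20, 3/5, 1, 1]
j=0: u_0=19/120 ∈ [3/20, 3/5) → index 1
j=1: u_1=49/120 ∈ [3/20, 3/5) → index 1
j=2: u_2=79/120 ∈ [3/5, 1) → index 2
j=3: u_3=109/120 ∈ [3/5, 1) → index 2

1 1 2 2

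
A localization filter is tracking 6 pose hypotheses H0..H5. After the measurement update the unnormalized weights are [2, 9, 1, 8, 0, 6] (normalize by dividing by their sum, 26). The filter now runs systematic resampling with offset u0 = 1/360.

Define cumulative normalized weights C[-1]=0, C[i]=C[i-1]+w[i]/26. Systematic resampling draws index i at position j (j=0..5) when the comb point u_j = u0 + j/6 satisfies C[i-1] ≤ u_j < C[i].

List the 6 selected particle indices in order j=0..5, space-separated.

C = [1/13, 11/26, 6/13, 10/13, 10/13, 1]
j=0: u_0=1/360 ∈ [0, 1/13) → index 0
j=1: u_1=61/360 ∈ [1/13, 11/26) → index 1
j=2: u_2=121/360 ∈ [1/13, 11/26) → index 1
j=3: u_3=181/360 ∈ [6/13, 10/13) → index 3
j=4: u_4=241/360 ∈ [6/13, 10/13) → index 3
j=5: u_5=301/360 ∈ [10/13, 1) → index 5

0 1 1 3 3 5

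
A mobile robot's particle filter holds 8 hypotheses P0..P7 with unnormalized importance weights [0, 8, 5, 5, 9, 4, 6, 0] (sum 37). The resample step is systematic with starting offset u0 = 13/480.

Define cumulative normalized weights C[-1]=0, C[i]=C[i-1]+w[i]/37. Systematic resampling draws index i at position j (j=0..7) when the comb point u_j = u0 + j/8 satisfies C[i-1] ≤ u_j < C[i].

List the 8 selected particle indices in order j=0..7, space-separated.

1 1 2 3 4 4 5 6

C = [0, 8/37, 13/37, 18/37, 27/37, 31/37, 1, 1]
j=0: u_0=13/480 ∈ [0, 8/37) → index 1
j=1: u_1=73/480 ∈ [0, 8/37) → index 1
j=2: u_2=133/480 ∈ [8/37, 13/37) → index 2
j=3: u_3=193/480 ∈ [13/37, 18/37) → index 3
j=4: u_4=253/480 ∈ [18/37, 27/37) → index 4
j=5: u_5=313/480 ∈ [18/37, 27/37) → index 4
j=6: u_6=373/480 ∈ [27/37, 31/37) → index 5
j=7: u_7=433/480 ∈ [31/37, 1) → index 6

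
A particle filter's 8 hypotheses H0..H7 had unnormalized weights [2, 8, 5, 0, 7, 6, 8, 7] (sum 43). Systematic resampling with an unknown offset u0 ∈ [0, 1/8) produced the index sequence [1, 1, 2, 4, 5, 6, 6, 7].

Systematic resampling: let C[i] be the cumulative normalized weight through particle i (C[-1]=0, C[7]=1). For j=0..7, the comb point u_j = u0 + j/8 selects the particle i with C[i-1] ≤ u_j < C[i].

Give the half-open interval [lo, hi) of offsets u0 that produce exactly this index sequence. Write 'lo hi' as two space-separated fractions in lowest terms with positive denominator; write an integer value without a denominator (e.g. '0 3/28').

2/43 15/172

C = [2/43, 10/43, 15/43, 15/43, 22/43, 28/43, 36/43, 1]
j=0 picked index 1: u0 ∈ [2/43, 10/43)
j=1 picked index 1: u0 ∈ [-27/344, 37/344)
j=2 picked index 2: u0 ∈ [-3/172, 17/172)
j=3 picked index 4: u0 ∈ [-9/344, 47/344)
j=4 picked index 5: u0 ∈ [1/86, 13/86)
j=5 picked index 6: u0 ∈ [9/344, 73/344)
j=6 picked index 6: u0 ∈ [-17/172, 15/172)
j=7 picked index 7: u0 ∈ [-13/344, 1/8)
intersection: [2/43, 15/172)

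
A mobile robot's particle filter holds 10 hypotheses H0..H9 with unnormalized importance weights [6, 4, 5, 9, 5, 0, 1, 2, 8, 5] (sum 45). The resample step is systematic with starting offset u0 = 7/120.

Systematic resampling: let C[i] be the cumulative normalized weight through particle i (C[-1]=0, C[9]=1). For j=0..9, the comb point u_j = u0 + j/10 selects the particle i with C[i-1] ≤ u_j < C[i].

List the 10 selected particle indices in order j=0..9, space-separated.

0 1 2 3 3 4 6 8 8 9

C = [2/15, 2/9, 1/3, 8/15, 29/45, 29/45, 2/3, 32/45, 8/9, 1]
j=0: u_0=7/120 ∈ [0, 2/15) → index 0
j=1: u_1=19/120 ∈ [2/15, 2/9) → index 1
j=2: u_2=31/120 ∈ [2/9, 1/3) → index 2
j=3: u_3=43/120 ∈ [1/3, 8/15) → index 3
j=4: u_4=11/24 ∈ [1/3, 8/15) → index 3
j=5: u_5=67/120 ∈ [8/15, 29/45) → index 4
j=6: u_6=79/120 ∈ [29/45, 2/3) → index 6
j=7: u_7=91/120 ∈ [32/45, 8/9) → index 8
j=8: u_8=103/120 ∈ [32/45, 8/9) → index 8
j=9: u_9=23/24 ∈ [8/9, 1) → index 9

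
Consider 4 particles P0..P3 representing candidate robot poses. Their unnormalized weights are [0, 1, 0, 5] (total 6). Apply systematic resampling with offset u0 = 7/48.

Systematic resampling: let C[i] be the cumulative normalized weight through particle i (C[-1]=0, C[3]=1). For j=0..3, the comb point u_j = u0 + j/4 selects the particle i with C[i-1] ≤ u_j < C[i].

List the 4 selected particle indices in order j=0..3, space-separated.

C = [0, 1/6, 1/6, 1]
j=0: u_0=7/48 ∈ [0, 1/6) → index 1
j=1: u_1=19/48 ∈ [1/6, 1) → index 3
j=2: u_2=31/48 ∈ [1/6, 1) → index 3
j=3: u_3=43/48 ∈ [1/6, 1) → index 3

1 3 3 3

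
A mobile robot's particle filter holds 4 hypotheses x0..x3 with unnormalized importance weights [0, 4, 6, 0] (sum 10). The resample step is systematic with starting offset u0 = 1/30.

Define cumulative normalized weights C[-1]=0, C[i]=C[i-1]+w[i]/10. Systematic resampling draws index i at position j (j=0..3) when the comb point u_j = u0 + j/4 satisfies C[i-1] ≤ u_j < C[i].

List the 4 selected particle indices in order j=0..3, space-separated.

C = [0, 2/5, 1, 1]
j=0: u_0=1/30 ∈ [0, 2/5) → index 1
j=1: u_1=17/60 ∈ [0, 2/5) → index 1
j=2: u_2=8/15 ∈ [2/5, 1) → index 2
j=3: u_3=47/60 ∈ [2/5, 1) → index 2

1 1 2 2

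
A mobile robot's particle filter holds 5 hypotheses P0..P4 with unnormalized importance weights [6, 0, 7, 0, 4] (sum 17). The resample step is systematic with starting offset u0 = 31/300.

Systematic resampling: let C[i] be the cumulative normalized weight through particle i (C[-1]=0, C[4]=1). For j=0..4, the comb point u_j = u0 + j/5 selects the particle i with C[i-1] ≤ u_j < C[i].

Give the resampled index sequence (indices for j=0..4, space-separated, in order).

0 0 2 2 4

C = [6/17, 6/17, 13/17, 13/17, 1]
j=0: u_0=31/300 ∈ [0, 6/17) → index 0
j=1: u_1=91/300 ∈ [0, 6/17) → index 0
j=2: u_2=151/300 ∈ [6/17, 13/17) → index 2
j=3: u_3=211/300 ∈ [6/17, 13/17) → index 2
j=4: u_4=271/300 ∈ [13/17, 1) → index 4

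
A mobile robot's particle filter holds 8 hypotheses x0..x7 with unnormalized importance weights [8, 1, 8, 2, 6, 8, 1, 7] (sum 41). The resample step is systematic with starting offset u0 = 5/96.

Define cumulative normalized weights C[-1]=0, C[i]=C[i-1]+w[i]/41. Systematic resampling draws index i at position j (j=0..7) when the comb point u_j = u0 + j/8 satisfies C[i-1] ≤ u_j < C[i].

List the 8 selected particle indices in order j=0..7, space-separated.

C = [8/41, 9/41, 17/41, 19/41, 25/41, 33/41, 34/41, 1]
j=0: u_0=5/96 ∈ [0, 8/41) → index 0
j=1: u_1=17/96 ∈ [0, 8/41) → index 0
j=2: u_2=29/96 ∈ [9/41, 17/41) → index 2
j=3: u_3=41/96 ∈ [17/41, 19/41) → index 3
j=4: u_4=53/96 ∈ [19/41, 25/41) → index 4
j=5: u_5=65/96 ∈ [25/41, 33/41) → index 5
j=6: u_6=77/96 ∈ [25/41, 33/41) → index 5
j=7: u_7=89/96 ∈ [34/41, 1) → index 7

0 0 2 3 4 5 5 7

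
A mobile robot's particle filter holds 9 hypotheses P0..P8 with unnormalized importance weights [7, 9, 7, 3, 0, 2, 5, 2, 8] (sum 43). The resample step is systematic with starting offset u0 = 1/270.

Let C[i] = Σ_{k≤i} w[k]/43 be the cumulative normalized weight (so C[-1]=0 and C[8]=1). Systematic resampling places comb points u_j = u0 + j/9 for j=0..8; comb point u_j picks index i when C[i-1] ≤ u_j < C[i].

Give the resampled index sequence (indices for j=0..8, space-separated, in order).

0 0 1 1 2 3 6 7 8

C = [7/43, 16/43, 23/43, 26/43, 26/43, 28/43, 33/43, 35/43, 1]
j=0: u_0=1/270 ∈ [0, 7/43) → index 0
j=1: u_1=31/270 ∈ [0, 7/43) → index 0
j=2: u_2=61/270 ∈ [7/43, 16/43) → index 1
j=3: u_3=91/270 ∈ [7/43, 16/43) → index 1
j=4: u_4=121/270 ∈ [16/43, 23/43) → index 2
j=5: u_5=151/270 ∈ [23/43, 26/43) → index 3
j=6: u_6=181/270 ∈ [28/43, 33/43) → index 6
j=7: u_7=211/270 ∈ [33/43, 35/43) → index 7
j=8: u_8=241/270 ∈ [35/43, 1) → index 8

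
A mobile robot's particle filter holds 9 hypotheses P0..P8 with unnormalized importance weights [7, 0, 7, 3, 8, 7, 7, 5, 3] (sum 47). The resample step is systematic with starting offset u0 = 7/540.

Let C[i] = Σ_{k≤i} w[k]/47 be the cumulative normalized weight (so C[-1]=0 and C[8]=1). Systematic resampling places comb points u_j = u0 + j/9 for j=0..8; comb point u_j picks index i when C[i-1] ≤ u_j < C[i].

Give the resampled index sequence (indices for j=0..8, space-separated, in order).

C = [7/47, 7/47, 14/47, 17/47, 25/47, 32/47, 39/47, 44/47, 1]
j=0: u_0=7/540 ∈ [0, 7/47) → index 0
j=1: u_1=67/540 ∈ [0, 7/47) → index 0
j=2: u_2=127/540 ∈ [7/47, 14/47) → index 2
j=3: u_3=187/540 ∈ [14/47, 17/47) → index 3
j=4: u_4=247/540 ∈ [17/47, 25/47) → index 4
j=5: u_5=307/540 ∈ [25/47, 32/47) → index 5
j=6: u_6=367/540 ∈ [25/47, 32/47) → index 5
j=7: u_7=427/540 ∈ [32/47, 39/47) → index 6
j=8: u_8=487/540 ∈ [39/47, 44/47) → index 7

0 0 2 3 4 5 5 6 7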